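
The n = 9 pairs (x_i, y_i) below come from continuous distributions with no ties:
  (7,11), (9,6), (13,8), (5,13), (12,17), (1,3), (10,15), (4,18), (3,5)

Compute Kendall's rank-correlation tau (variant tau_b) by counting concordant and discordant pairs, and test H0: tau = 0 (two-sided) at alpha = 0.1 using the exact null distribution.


Step 1: Enumerate the 36 unordered pairs (i,j) with i<j and classify each by sign(x_j-x_i) * sign(y_j-y_i).
  (1,2):dx=+2,dy=-5->D; (1,3):dx=+6,dy=-3->D; (1,4):dx=-2,dy=+2->D; (1,5):dx=+5,dy=+6->C
  (1,6):dx=-6,dy=-8->C; (1,7):dx=+3,dy=+4->C; (1,8):dx=-3,dy=+7->D; (1,9):dx=-4,dy=-6->C
  (2,3):dx=+4,dy=+2->C; (2,4):dx=-4,dy=+7->D; (2,5):dx=+3,dy=+11->C; (2,6):dx=-8,dy=-3->C
  (2,7):dx=+1,dy=+9->C; (2,8):dx=-5,dy=+12->D; (2,9):dx=-6,dy=-1->C; (3,4):dx=-8,dy=+5->D
  (3,5):dx=-1,dy=+9->D; (3,6):dx=-12,dy=-5->C; (3,7):dx=-3,dy=+7->D; (3,8):dx=-9,dy=+10->D
  (3,9):dx=-10,dy=-3->C; (4,5):dx=+7,dy=+4->C; (4,6):dx=-4,dy=-10->C; (4,7):dx=+5,dy=+2->C
  (4,8):dx=-1,dy=+5->D; (4,9):dx=-2,dy=-8->C; (5,6):dx=-11,dy=-14->C; (5,7):dx=-2,dy=-2->C
  (5,8):dx=-8,dy=+1->D; (5,9):dx=-9,dy=-12->C; (6,7):dx=+9,dy=+12->C; (6,8):dx=+3,dy=+15->C
  (6,9):dx=+2,dy=+2->C; (7,8):dx=-6,dy=+3->D; (7,9):dx=-7,dy=-10->C; (8,9):dx=-1,dy=-13->C
Step 2: C = 23, D = 13, total pairs = 36.
Step 3: tau = (C - D)/(n(n-1)/2) = (23 - 13)/36 = 0.277778.
Step 4: Exact two-sided p-value (enumerate n! = 362880 permutations of y under H0): p = 0.358488.
Step 5: alpha = 0.1. fail to reject H0.

tau_b = 0.2778 (C=23, D=13), p = 0.358488, fail to reject H0.


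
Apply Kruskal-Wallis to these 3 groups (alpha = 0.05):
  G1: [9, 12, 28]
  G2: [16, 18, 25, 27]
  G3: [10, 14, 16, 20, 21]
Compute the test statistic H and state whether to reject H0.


Step 1: Combine all N = 12 observations and assign midranks.
sorted (value, group, rank): (9,G1,1), (10,G3,2), (12,G1,3), (14,G3,4), (16,G2,5.5), (16,G3,5.5), (18,G2,7), (20,G3,8), (21,G3,9), (25,G2,10), (27,G2,11), (28,G1,12)
Step 2: Sum ranks within each group.
R_1 = 16 (n_1 = 3)
R_2 = 33.5 (n_2 = 4)
R_3 = 28.5 (n_3 = 5)
Step 3: H = 12/(N(N+1)) * sum(R_i^2/n_i) - 3(N+1)
     = 12/(12*13) * (16^2/3 + 33.5^2/4 + 28.5^2/5) - 3*13
     = 0.076923 * 528.346 - 39
     = 1.641987.
Step 4: Ties present; correction factor C = 1 - 6/(12^3 - 12) = 0.996503. Corrected H = 1.641987 / 0.996503 = 1.647749.
Step 5: Under H0, H ~ chi^2(2); p-value = 0.438729.
Step 6: alpha = 0.05. fail to reject H0.

H = 1.6477, df = 2, p = 0.438729, fail to reject H0.


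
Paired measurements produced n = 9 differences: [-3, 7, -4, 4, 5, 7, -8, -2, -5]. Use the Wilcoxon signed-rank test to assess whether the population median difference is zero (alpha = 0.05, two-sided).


Step 1: Drop any zero differences (none here) and take |d_i|.
|d| = [3, 7, 4, 4, 5, 7, 8, 2, 5]
Step 2: Midrank |d_i| (ties get averaged ranks).
ranks: |3|->2, |7|->7.5, |4|->3.5, |4|->3.5, |5|->5.5, |7|->7.5, |8|->9, |2|->1, |5|->5.5
Step 3: Attach original signs; sum ranks with positive sign and with negative sign.
W+ = 7.5 + 3.5 + 5.5 + 7.5 = 24
W- = 2 + 3.5 + 9 + 1 + 5.5 = 21
(Check: W+ + W- = 45 should equal n(n+1)/2 = 45.)
Step 4: Test statistic W = min(W+, W-) = 21.
Step 5: Ties in |d|, so use the tie-corrected normal approximation.
        E[W] = n(n+1)/4 = 9*10/4 = 22.5.
        Tie groups: |d|=4 (t=2), |d|=5 (t=2), |d|=7 (t=2); sum(t^3 - t) = 18.
        Var[W] = n(n+1)(2n+1)/24 - sum(t^3-t)/48 = 1710/24 - 18/48 = 70.875.
        z = (W - E[W]) / sqrt(Var[W]) = (21 - 22.5) / 8.4187 = -0.1782.
        Two-sided p = 2*Phi(z) = 0.858586.
Step 6: alpha = 0.05. fail to reject H0.

W+ = 24, W- = 21, W = min = 21, p = 0.858586, fail to reject H0.


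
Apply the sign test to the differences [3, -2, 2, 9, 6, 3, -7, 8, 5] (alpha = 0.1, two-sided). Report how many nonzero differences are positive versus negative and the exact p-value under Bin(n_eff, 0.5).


Step 1: Discard zero differences. Original n = 9; n_eff = number of nonzero differences = 9.
Nonzero differences (with sign): +3, -2, +2, +9, +6, +3, -7, +8, +5
Step 2: Count signs: positive = 7, negative = 2.
Step 3: Under H0: P(positive) = 0.5, so the number of positives S ~ Bin(9, 0.5).
Step 4: Two-sided exact p-value = sum of Bin(9,0.5) probabilities at or below the observed probability = 0.179688.
Step 5: alpha = 0.1. fail to reject H0.

n_eff = 9, pos = 7, neg = 2, p = 0.179688, fail to reject H0.


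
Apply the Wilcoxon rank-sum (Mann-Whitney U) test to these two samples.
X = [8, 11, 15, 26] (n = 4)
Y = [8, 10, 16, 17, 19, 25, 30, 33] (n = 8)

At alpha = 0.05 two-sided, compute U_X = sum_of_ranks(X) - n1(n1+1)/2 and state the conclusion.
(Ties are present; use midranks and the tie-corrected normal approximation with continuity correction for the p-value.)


Step 1: Combine and sort all 12 observations; assign midranks.
sorted (value, group): (8,X), (8,Y), (10,Y), (11,X), (15,X), (16,Y), (17,Y), (19,Y), (25,Y), (26,X), (30,Y), (33,Y)
ranks: 8->1.5, 8->1.5, 10->3, 11->4, 15->5, 16->6, 17->7, 19->8, 25->9, 26->10, 30->11, 33->12
Step 2: Rank sum for X: R1 = 1.5 + 4 + 5 + 10 = 20.5.
Step 3: U_X = R1 - n1(n1+1)/2 = 20.5 - 4*5/2 = 20.5 - 10 = 10.5.
       U_Y = n1*n2 - U_X = 32 - 10.5 = 21.5.
Step 4: Ties are present, so use the tie-corrected normal approximation (with continuity correction) for the p-value.
Step 5: p-value = 0.394938; compare to alpha = 0.05. fail to reject H0.

U_X = 10.5, p = 0.394938, fail to reject H0 at alpha = 0.05.


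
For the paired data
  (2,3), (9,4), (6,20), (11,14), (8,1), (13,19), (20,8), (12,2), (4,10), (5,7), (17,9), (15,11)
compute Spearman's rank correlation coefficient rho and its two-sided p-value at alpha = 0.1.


Step 1: Rank x and y separately (midranks; no ties here).
rank(x): 2->1, 9->6, 6->4, 11->7, 8->5, 13->9, 20->12, 12->8, 4->2, 5->3, 17->11, 15->10
rank(y): 3->3, 4->4, 20->12, 14->10, 1->1, 19->11, 8->6, 2->2, 10->8, 7->5, 9->7, 11->9
Step 2: d_i = R_x(i) - R_y(i); compute d_i^2.
  (1-3)^2=4, (6-4)^2=4, (4-12)^2=64, (7-10)^2=9, (5-1)^2=16, (9-11)^2=4, (12-6)^2=36, (8-2)^2=36, (2-8)^2=36, (3-5)^2=4, (11-7)^2=16, (10-9)^2=1
sum(d^2) = 230.
Step 3: rho = 1 - 6*230 / (12*(12^2 - 1)) = 1 - 1380/1716 = 0.195804.
Step 4: Under H0, t = rho * sqrt((n-2)/(1-rho^2)) = 0.6314 ~ t(10).
Step 5: Two-sided p-value from the t-distribution with 10 df = 0.541936.
Step 6: alpha = 0.1. fail to reject H0.

rho = 0.1958, p = 0.541936, fail to reject H0 at alpha = 0.1.


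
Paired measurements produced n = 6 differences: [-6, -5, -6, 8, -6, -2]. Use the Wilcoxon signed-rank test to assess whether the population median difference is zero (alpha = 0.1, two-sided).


Step 1: Drop any zero differences (none here) and take |d_i|.
|d| = [6, 5, 6, 8, 6, 2]
Step 2: Midrank |d_i| (ties get averaged ranks).
ranks: |6|->4, |5|->2, |6|->4, |8|->6, |6|->4, |2|->1
Step 3: Attach original signs; sum ranks with positive sign and with negative sign.
W+ = 6 = 6
W- = 4 + 2 + 4 + 4 + 1 = 15
(Check: W+ + W- = 21 should equal n(n+1)/2 = 21.)
Step 4: Test statistic W = min(W+, W-) = 6.
Step 5: Ties in |d|, so use the tie-corrected normal approximation.
        E[W] = n(n+1)/4 = 6*7/4 = 10.5.
        Tie groups: |d|=6 (t=3); sum(t^3 - t) = 24.
        Var[W] = n(n+1)(2n+1)/24 - sum(t^3-t)/48 = 546/24 - 24/48 = 22.25.
        z = (W - E[W]) / sqrt(Var[W]) = (6 - 10.5) / 4.7170 = -0.9540.
        Two-sided p = 2*Phi(z) = 0.340085.
Step 6: alpha = 0.1. fail to reject H0.

W+ = 6, W- = 15, W = min = 6, p = 0.340085, fail to reject H0.


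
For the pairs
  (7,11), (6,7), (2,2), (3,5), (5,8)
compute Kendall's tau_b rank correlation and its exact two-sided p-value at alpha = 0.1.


Step 1: Enumerate the 10 unordered pairs (i,j) with i<j and classify each by sign(x_j-x_i) * sign(y_j-y_i).
  (1,2):dx=-1,dy=-4->C; (1,3):dx=-5,dy=-9->C; (1,4):dx=-4,dy=-6->C; (1,5):dx=-2,dy=-3->C
  (2,3):dx=-4,dy=-5->C; (2,4):dx=-3,dy=-2->C; (2,5):dx=-1,dy=+1->D; (3,4):dx=+1,dy=+3->C
  (3,5):dx=+3,dy=+6->C; (4,5):dx=+2,dy=+3->C
Step 2: C = 9, D = 1, total pairs = 10.
Step 3: tau = (C - D)/(n(n-1)/2) = (9 - 1)/10 = 0.800000.
Step 4: Exact two-sided p-value (enumerate n! = 120 permutations of y under H0): p = 0.083333.
Step 5: alpha = 0.1. reject H0.

tau_b = 0.8000 (C=9, D=1), p = 0.083333, reject H0.


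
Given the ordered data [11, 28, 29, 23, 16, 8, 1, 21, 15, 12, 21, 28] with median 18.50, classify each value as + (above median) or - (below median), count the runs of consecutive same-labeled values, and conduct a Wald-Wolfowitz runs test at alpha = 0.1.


Step 1: Compute median = 18.50; label A = above, B = below.
Labels in order: BAAABBBABBAA  (n_A = 6, n_B = 6)
Step 2: Count runs R = 6.
Step 3: Under H0 (random ordering), E[R] = 2*n_A*n_B/(n_A+n_B) + 1 = 2*6*6/12 + 1 = 7.0000.
        Var[R] = 2*n_A*n_B*(2*n_A*n_B - n_A - n_B) / ((n_A+n_B)^2 * (n_A+n_B-1)) = 4320/1584 = 2.7273.
        SD[R] = 1.6514.
Step 4: Continuity-corrected z = (R + 0.5 - E[R]) / SD[R] = (6 + 0.5 - 7.0000) / 1.6514 = -0.3028.
Step 5: Two-sided p-value via normal approximation = 2*(1 - Phi(|z|)) = 0.762069.
Step 6: alpha = 0.1. fail to reject H0.

R = 6, z = -0.3028, p = 0.762069, fail to reject H0.


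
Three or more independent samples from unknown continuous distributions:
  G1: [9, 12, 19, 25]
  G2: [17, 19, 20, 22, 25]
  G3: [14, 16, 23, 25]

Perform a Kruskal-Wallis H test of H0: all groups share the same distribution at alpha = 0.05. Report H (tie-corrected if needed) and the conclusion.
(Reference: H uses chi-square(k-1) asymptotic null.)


Step 1: Combine all N = 13 observations and assign midranks.
sorted (value, group, rank): (9,G1,1), (12,G1,2), (14,G3,3), (16,G3,4), (17,G2,5), (19,G1,6.5), (19,G2,6.5), (20,G2,8), (22,G2,9), (23,G3,10), (25,G1,12), (25,G2,12), (25,G3,12)
Step 2: Sum ranks within each group.
R_1 = 21.5 (n_1 = 4)
R_2 = 40.5 (n_2 = 5)
R_3 = 29 (n_3 = 4)
Step 3: H = 12/(N(N+1)) * sum(R_i^2/n_i) - 3(N+1)
     = 12/(13*14) * (21.5^2/4 + 40.5^2/5 + 29^2/4) - 3*14
     = 0.065934 * 653.862 - 42
     = 1.111813.
Step 4: Ties present; correction factor C = 1 - 30/(13^3 - 13) = 0.986264. Corrected H = 1.111813 / 0.986264 = 1.127298.
Step 5: Under H0, H ~ chi^2(2); p-value = 0.569129.
Step 6: alpha = 0.05. fail to reject H0.

H = 1.1273, df = 2, p = 0.569129, fail to reject H0.


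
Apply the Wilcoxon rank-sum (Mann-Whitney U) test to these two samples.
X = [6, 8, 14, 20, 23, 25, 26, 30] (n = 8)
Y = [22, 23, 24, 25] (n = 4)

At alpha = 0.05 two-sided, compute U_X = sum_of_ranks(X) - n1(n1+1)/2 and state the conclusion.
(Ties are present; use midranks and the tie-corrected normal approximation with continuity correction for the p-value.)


Step 1: Combine and sort all 12 observations; assign midranks.
sorted (value, group): (6,X), (8,X), (14,X), (20,X), (22,Y), (23,X), (23,Y), (24,Y), (25,X), (25,Y), (26,X), (30,X)
ranks: 6->1, 8->2, 14->3, 20->4, 22->5, 23->6.5, 23->6.5, 24->8, 25->9.5, 25->9.5, 26->11, 30->12
Step 2: Rank sum for X: R1 = 1 + 2 + 3 + 4 + 6.5 + 9.5 + 11 + 12 = 49.
Step 3: U_X = R1 - n1(n1+1)/2 = 49 - 8*9/2 = 49 - 36 = 13.
       U_Y = n1*n2 - U_X = 32 - 13 = 19.
Step 4: Ties are present, so use the tie-corrected normal approximation (with continuity correction) for the p-value.
Step 5: p-value = 0.670038; compare to alpha = 0.05. fail to reject H0.

U_X = 13, p = 0.670038, fail to reject H0 at alpha = 0.05.


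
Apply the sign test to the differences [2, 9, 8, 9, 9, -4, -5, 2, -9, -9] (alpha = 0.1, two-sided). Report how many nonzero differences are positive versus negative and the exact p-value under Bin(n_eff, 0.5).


Step 1: Discard zero differences. Original n = 10; n_eff = number of nonzero differences = 10.
Nonzero differences (with sign): +2, +9, +8, +9, +9, -4, -5, +2, -9, -9
Step 2: Count signs: positive = 6, negative = 4.
Step 3: Under H0: P(positive) = 0.5, so the number of positives S ~ Bin(10, 0.5).
Step 4: Two-sided exact p-value = sum of Bin(10,0.5) probabilities at or below the observed probability = 0.753906.
Step 5: alpha = 0.1. fail to reject H0.

n_eff = 10, pos = 6, neg = 4, p = 0.753906, fail to reject H0.


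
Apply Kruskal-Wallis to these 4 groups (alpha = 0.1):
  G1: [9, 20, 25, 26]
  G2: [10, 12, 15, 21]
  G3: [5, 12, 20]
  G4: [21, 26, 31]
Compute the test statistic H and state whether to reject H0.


Step 1: Combine all N = 14 observations and assign midranks.
sorted (value, group, rank): (5,G3,1), (9,G1,2), (10,G2,3), (12,G2,4.5), (12,G3,4.5), (15,G2,6), (20,G1,7.5), (20,G3,7.5), (21,G2,9.5), (21,G4,9.5), (25,G1,11), (26,G1,12.5), (26,G4,12.5), (31,G4,14)
Step 2: Sum ranks within each group.
R_1 = 33 (n_1 = 4)
R_2 = 23 (n_2 = 4)
R_3 = 13 (n_3 = 3)
R_4 = 36 (n_4 = 3)
Step 3: H = 12/(N(N+1)) * sum(R_i^2/n_i) - 3(N+1)
     = 12/(14*15) * (33^2/4 + 23^2/4 + 13^2/3 + 36^2/3) - 3*15
     = 0.057143 * 892.833 - 45
     = 6.019048.
Step 4: Ties present; correction factor C = 1 - 24/(14^3 - 14) = 0.991209. Corrected H = 6.019048 / 0.991209 = 6.072432.
Step 5: Under H0, H ~ chi^2(3); p-value = 0.108139.
Step 6: alpha = 0.1. fail to reject H0.

H = 6.0724, df = 3, p = 0.108139, fail to reject H0.


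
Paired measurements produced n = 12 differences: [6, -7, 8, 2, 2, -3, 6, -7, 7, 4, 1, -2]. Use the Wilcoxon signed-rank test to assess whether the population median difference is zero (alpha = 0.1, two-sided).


Step 1: Drop any zero differences (none here) and take |d_i|.
|d| = [6, 7, 8, 2, 2, 3, 6, 7, 7, 4, 1, 2]
Step 2: Midrank |d_i| (ties get averaged ranks).
ranks: |6|->7.5, |7|->10, |8|->12, |2|->3, |2|->3, |3|->5, |6|->7.5, |7|->10, |7|->10, |4|->6, |1|->1, |2|->3
Step 3: Attach original signs; sum ranks with positive sign and with negative sign.
W+ = 7.5 + 12 + 3 + 3 + 7.5 + 10 + 6 + 1 = 50
W- = 10 + 5 + 10 + 3 = 28
(Check: W+ + W- = 78 should equal n(n+1)/2 = 78.)
Step 4: Test statistic W = min(W+, W-) = 28.
Step 5: Ties in |d|, so use the tie-corrected normal approximation.
        E[W] = n(n+1)/4 = 12*13/4 = 39.
        Tie groups: |d|=2 (t=3), |d|=6 (t=2), |d|=7 (t=3); sum(t^3 - t) = 54.
        Var[W] = n(n+1)(2n+1)/24 - sum(t^3-t)/48 = 3900/24 - 54/48 = 161.375.
        z = (W - E[W]) / sqrt(Var[W]) = (28 - 39) / 12.7033 = -0.8659.
        Two-sided p = 2*Phi(z) = 0.386538.
Step 6: alpha = 0.1. fail to reject H0.

W+ = 50, W- = 28, W = min = 28, p = 0.386538, fail to reject H0.


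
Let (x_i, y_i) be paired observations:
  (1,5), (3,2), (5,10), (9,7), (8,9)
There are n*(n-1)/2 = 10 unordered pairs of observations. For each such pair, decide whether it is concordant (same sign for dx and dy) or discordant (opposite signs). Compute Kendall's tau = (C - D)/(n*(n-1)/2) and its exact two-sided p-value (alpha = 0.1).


Step 1: Enumerate the 10 unordered pairs (i,j) with i<j and classify each by sign(x_j-x_i) * sign(y_j-y_i).
  (1,2):dx=+2,dy=-3->D; (1,3):dx=+4,dy=+5->C; (1,4):dx=+8,dy=+2->C; (1,5):dx=+7,dy=+4->C
  (2,3):dx=+2,dy=+8->C; (2,4):dx=+6,dy=+5->C; (2,5):dx=+5,dy=+7->C; (3,4):dx=+4,dy=-3->D
  (3,5):dx=+3,dy=-1->D; (4,5):dx=-1,dy=+2->D
Step 2: C = 6, D = 4, total pairs = 10.
Step 3: tau = (C - D)/(n(n-1)/2) = (6 - 4)/10 = 0.200000.
Step 4: Exact two-sided p-value (enumerate n! = 120 permutations of y under H0): p = 0.816667.
Step 5: alpha = 0.1. fail to reject H0.

tau_b = 0.2000 (C=6, D=4), p = 0.816667, fail to reject H0.


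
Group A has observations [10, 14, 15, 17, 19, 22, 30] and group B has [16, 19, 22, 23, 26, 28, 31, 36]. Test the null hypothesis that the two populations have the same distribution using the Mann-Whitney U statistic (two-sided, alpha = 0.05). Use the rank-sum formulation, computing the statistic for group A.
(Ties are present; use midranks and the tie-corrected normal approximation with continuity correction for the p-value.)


Step 1: Combine and sort all 15 observations; assign midranks.
sorted (value, group): (10,X), (14,X), (15,X), (16,Y), (17,X), (19,X), (19,Y), (22,X), (22,Y), (23,Y), (26,Y), (28,Y), (30,X), (31,Y), (36,Y)
ranks: 10->1, 14->2, 15->3, 16->4, 17->5, 19->6.5, 19->6.5, 22->8.5, 22->8.5, 23->10, 26->11, 28->12, 30->13, 31->14, 36->15
Step 2: Rank sum for X: R1 = 1 + 2 + 3 + 5 + 6.5 + 8.5 + 13 = 39.
Step 3: U_X = R1 - n1(n1+1)/2 = 39 - 7*8/2 = 39 - 28 = 11.
       U_Y = n1*n2 - U_X = 56 - 11 = 45.
Step 4: Ties are present, so use the tie-corrected normal approximation (with continuity correction) for the p-value.
Step 5: p-value = 0.055758; compare to alpha = 0.05. fail to reject H0.

U_X = 11, p = 0.055758, fail to reject H0 at alpha = 0.05.


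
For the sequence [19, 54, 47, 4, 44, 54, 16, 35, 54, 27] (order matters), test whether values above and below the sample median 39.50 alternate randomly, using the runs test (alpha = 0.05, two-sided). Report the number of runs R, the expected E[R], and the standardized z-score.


Step 1: Compute median = 39.50; label A = above, B = below.
Labels in order: BAABAABBAB  (n_A = 5, n_B = 5)
Step 2: Count runs R = 7.
Step 3: Under H0 (random ordering), E[R] = 2*n_A*n_B/(n_A+n_B) + 1 = 2*5*5/10 + 1 = 6.0000.
        Var[R] = 2*n_A*n_B*(2*n_A*n_B - n_A - n_B) / ((n_A+n_B)^2 * (n_A+n_B-1)) = 2000/900 = 2.2222.
        SD[R] = 1.4907.
Step 4: Continuity-corrected z = (R - 0.5 - E[R]) / SD[R] = (7 - 0.5 - 6.0000) / 1.4907 = 0.3354.
Step 5: Two-sided p-value via normal approximation = 2*(1 - Phi(|z|)) = 0.737316.
Step 6: alpha = 0.05. fail to reject H0.

R = 7, z = 0.3354, p = 0.737316, fail to reject H0.


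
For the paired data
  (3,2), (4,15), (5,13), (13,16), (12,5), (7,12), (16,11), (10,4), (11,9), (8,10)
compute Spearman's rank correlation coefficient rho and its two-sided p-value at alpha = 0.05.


Step 1: Rank x and y separately (midranks; no ties here).
rank(x): 3->1, 4->2, 5->3, 13->9, 12->8, 7->4, 16->10, 10->6, 11->7, 8->5
rank(y): 2->1, 15->9, 13->8, 16->10, 5->3, 12->7, 11->6, 4->2, 9->4, 10->5
Step 2: d_i = R_x(i) - R_y(i); compute d_i^2.
  (1-1)^2=0, (2-9)^2=49, (3-8)^2=25, (9-10)^2=1, (8-3)^2=25, (4-7)^2=9, (10-6)^2=16, (6-2)^2=16, (7-4)^2=9, (5-5)^2=0
sum(d^2) = 150.
Step 3: rho = 1 - 6*150 / (10*(10^2 - 1)) = 1 - 900/990 = 0.090909.
Step 4: Under H0, t = rho * sqrt((n-2)/(1-rho^2)) = 0.2582 ~ t(8).
Step 5: Two-sided p-value from the t-distribution with 8 df = 0.802772.
Step 6: alpha = 0.05. fail to reject H0.

rho = 0.0909, p = 0.802772, fail to reject H0 at alpha = 0.05.


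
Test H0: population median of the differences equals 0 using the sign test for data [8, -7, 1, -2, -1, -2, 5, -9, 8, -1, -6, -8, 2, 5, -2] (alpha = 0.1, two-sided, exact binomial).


Step 1: Discard zero differences. Original n = 15; n_eff = number of nonzero differences = 15.
Nonzero differences (with sign): +8, -7, +1, -2, -1, -2, +5, -9, +8, -1, -6, -8, +2, +5, -2
Step 2: Count signs: positive = 6, negative = 9.
Step 3: Under H0: P(positive) = 0.5, so the number of positives S ~ Bin(15, 0.5).
Step 4: Two-sided exact p-value = sum of Bin(15,0.5) probabilities at or below the observed probability = 0.607239.
Step 5: alpha = 0.1. fail to reject H0.

n_eff = 15, pos = 6, neg = 9, p = 0.607239, fail to reject H0.


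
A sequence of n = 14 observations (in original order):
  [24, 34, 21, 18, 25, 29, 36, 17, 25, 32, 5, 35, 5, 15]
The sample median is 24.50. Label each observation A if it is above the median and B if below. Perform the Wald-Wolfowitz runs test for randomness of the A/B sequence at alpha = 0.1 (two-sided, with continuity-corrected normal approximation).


Step 1: Compute median = 24.50; label A = above, B = below.
Labels in order: BABBAAABAABABB  (n_A = 7, n_B = 7)
Step 2: Count runs R = 9.
Step 3: Under H0 (random ordering), E[R] = 2*n_A*n_B/(n_A+n_B) + 1 = 2*7*7/14 + 1 = 8.0000.
        Var[R] = 2*n_A*n_B*(2*n_A*n_B - n_A - n_B) / ((n_A+n_B)^2 * (n_A+n_B-1)) = 8232/2548 = 3.2308.
        SD[R] = 1.7974.
Step 4: Continuity-corrected z = (R - 0.5 - E[R]) / SD[R] = (9 - 0.5 - 8.0000) / 1.7974 = 0.2782.
Step 5: Two-sided p-value via normal approximation = 2*(1 - Phi(|z|)) = 0.780879.
Step 6: alpha = 0.1. fail to reject H0.

R = 9, z = 0.2782, p = 0.780879, fail to reject H0.


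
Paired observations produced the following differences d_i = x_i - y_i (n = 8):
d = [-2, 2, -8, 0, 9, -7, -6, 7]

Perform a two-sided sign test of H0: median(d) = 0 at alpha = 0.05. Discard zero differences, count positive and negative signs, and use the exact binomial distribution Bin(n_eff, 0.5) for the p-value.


Step 1: Discard zero differences. Original n = 8; n_eff = number of nonzero differences = 7.
Nonzero differences (with sign): -2, +2, -8, +9, -7, -6, +7
Step 2: Count signs: positive = 3, negative = 4.
Step 3: Under H0: P(positive) = 0.5, so the number of positives S ~ Bin(7, 0.5).
Step 4: Two-sided exact p-value = sum of Bin(7,0.5) probabilities at or below the observed probability = 1.000000.
Step 5: alpha = 0.05. fail to reject H0.

n_eff = 7, pos = 3, neg = 4, p = 1.000000, fail to reject H0.


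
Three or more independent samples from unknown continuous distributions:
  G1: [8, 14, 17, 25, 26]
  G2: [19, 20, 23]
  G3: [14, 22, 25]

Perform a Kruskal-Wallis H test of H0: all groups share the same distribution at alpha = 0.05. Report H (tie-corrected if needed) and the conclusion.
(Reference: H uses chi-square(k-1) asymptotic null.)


Step 1: Combine all N = 11 observations and assign midranks.
sorted (value, group, rank): (8,G1,1), (14,G1,2.5), (14,G3,2.5), (17,G1,4), (19,G2,5), (20,G2,6), (22,G3,7), (23,G2,8), (25,G1,9.5), (25,G3,9.5), (26,G1,11)
Step 2: Sum ranks within each group.
R_1 = 28 (n_1 = 5)
R_2 = 19 (n_2 = 3)
R_3 = 19 (n_3 = 3)
Step 3: H = 12/(N(N+1)) * sum(R_i^2/n_i) - 3(N+1)
     = 12/(11*12) * (28^2/5 + 19^2/3 + 19^2/3) - 3*12
     = 0.090909 * 397.467 - 36
     = 0.133333.
Step 4: Ties present; correction factor C = 1 - 12/(11^3 - 11) = 0.990909. Corrected H = 0.133333 / 0.990909 = 0.134557.
Step 5: Under H0, H ~ chi^2(2); p-value = 0.934935.
Step 6: alpha = 0.05. fail to reject H0.

H = 0.1346, df = 2, p = 0.934935, fail to reject H0.


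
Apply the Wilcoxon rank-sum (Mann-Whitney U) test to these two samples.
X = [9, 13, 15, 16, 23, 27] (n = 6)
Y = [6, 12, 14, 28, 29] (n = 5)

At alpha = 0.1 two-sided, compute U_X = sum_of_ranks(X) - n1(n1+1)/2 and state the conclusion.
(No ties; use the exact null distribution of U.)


Step 1: Combine and sort all 11 observations; assign midranks.
sorted (value, group): (6,Y), (9,X), (12,Y), (13,X), (14,Y), (15,X), (16,X), (23,X), (27,X), (28,Y), (29,Y)
ranks: 6->1, 9->2, 12->3, 13->4, 14->5, 15->6, 16->7, 23->8, 27->9, 28->10, 29->11
Step 2: Rank sum for X: R1 = 2 + 4 + 6 + 7 + 8 + 9 = 36.
Step 3: U_X = R1 - n1(n1+1)/2 = 36 - 6*7/2 = 36 - 21 = 15.
       U_Y = n1*n2 - U_X = 30 - 15 = 15.
Step 4: No ties, so the exact null distribution of U (based on enumerating the C(11,6) = 462 equally likely rank assignments) gives the two-sided p-value.
Step 5: p-value = 1.000000; compare to alpha = 0.1. fail to reject H0.

U_X = 15, p = 1.000000, fail to reject H0 at alpha = 0.1.


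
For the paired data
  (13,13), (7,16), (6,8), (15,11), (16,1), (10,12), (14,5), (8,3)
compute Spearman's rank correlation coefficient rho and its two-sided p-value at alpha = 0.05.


Step 1: Rank x and y separately (midranks; no ties here).
rank(x): 13->5, 7->2, 6->1, 15->7, 16->8, 10->4, 14->6, 8->3
rank(y): 13->7, 16->8, 8->4, 11->5, 1->1, 12->6, 5->3, 3->2
Step 2: d_i = R_x(i) - R_y(i); compute d_i^2.
  (5-7)^2=4, (2-8)^2=36, (1-4)^2=9, (7-5)^2=4, (8-1)^2=49, (4-6)^2=4, (6-3)^2=9, (3-2)^2=1
sum(d^2) = 116.
Step 3: rho = 1 - 6*116 / (8*(8^2 - 1)) = 1 - 696/504 = -0.380952.
Step 4: Under H0, t = rho * sqrt((n-2)/(1-rho^2)) = -1.0092 ~ t(6).
Step 5: Two-sided p-value from the t-distribution with 6 df = 0.351813.
Step 6: alpha = 0.05. fail to reject H0.

rho = -0.3810, p = 0.351813, fail to reject H0 at alpha = 0.05.


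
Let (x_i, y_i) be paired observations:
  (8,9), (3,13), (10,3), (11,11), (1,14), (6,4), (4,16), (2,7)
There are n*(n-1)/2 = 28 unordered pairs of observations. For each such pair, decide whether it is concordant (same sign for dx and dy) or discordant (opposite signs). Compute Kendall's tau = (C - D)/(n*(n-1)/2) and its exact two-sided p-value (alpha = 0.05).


Step 1: Enumerate the 28 unordered pairs (i,j) with i<j and classify each by sign(x_j-x_i) * sign(y_j-y_i).
  (1,2):dx=-5,dy=+4->D; (1,3):dx=+2,dy=-6->D; (1,4):dx=+3,dy=+2->C; (1,5):dx=-7,dy=+5->D
  (1,6):dx=-2,dy=-5->C; (1,7):dx=-4,dy=+7->D; (1,8):dx=-6,dy=-2->C; (2,3):dx=+7,dy=-10->D
  (2,4):dx=+8,dy=-2->D; (2,5):dx=-2,dy=+1->D; (2,6):dx=+3,dy=-9->D; (2,7):dx=+1,dy=+3->C
  (2,8):dx=-1,dy=-6->C; (3,4):dx=+1,dy=+8->C; (3,5):dx=-9,dy=+11->D; (3,6):dx=-4,dy=+1->D
  (3,7):dx=-6,dy=+13->D; (3,8):dx=-8,dy=+4->D; (4,5):dx=-10,dy=+3->D; (4,6):dx=-5,dy=-7->C
  (4,7):dx=-7,dy=+5->D; (4,8):dx=-9,dy=-4->C; (5,6):dx=+5,dy=-10->D; (5,7):dx=+3,dy=+2->C
  (5,8):dx=+1,dy=-7->D; (6,7):dx=-2,dy=+12->D; (6,8):dx=-4,dy=+3->D; (7,8):dx=-2,dy=-9->C
Step 2: C = 10, D = 18, total pairs = 28.
Step 3: tau = (C - D)/(n(n-1)/2) = (10 - 18)/28 = -0.285714.
Step 4: Exact two-sided p-value (enumerate n! = 40320 permutations of y under H0): p = 0.398760.
Step 5: alpha = 0.05. fail to reject H0.

tau_b = -0.2857 (C=10, D=18), p = 0.398760, fail to reject H0.


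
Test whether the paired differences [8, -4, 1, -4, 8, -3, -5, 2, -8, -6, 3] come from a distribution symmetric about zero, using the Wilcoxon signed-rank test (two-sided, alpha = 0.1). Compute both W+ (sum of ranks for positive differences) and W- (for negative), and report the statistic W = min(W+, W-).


Step 1: Drop any zero differences (none here) and take |d_i|.
|d| = [8, 4, 1, 4, 8, 3, 5, 2, 8, 6, 3]
Step 2: Midrank |d_i| (ties get averaged ranks).
ranks: |8|->10, |4|->5.5, |1|->1, |4|->5.5, |8|->10, |3|->3.5, |5|->7, |2|->2, |8|->10, |6|->8, |3|->3.5
Step 3: Attach original signs; sum ranks with positive sign and with negative sign.
W+ = 10 + 1 + 10 + 2 + 3.5 = 26.5
W- = 5.5 + 5.5 + 3.5 + 7 + 10 + 8 = 39.5
(Check: W+ + W- = 66 should equal n(n+1)/2 = 66.)
Step 4: Test statistic W = min(W+, W-) = 26.5.
Step 5: Ties in |d|, so use the tie-corrected normal approximation.
        E[W] = n(n+1)/4 = 11*12/4 = 33.
        Tie groups: |d|=3 (t=2), |d|=4 (t=2), |d|=8 (t=3); sum(t^3 - t) = 36.
        Var[W] = n(n+1)(2n+1)/24 - sum(t^3-t)/48 = 3036/24 - 36/48 = 125.75.
        z = (W - E[W]) / sqrt(Var[W]) = (26.5 - 33) / 11.2138 = -0.5796.
        Two-sided p = 2*Phi(z) = 0.562157.
Step 6: alpha = 0.1. fail to reject H0.

W+ = 26.5, W- = 39.5, W = min = 26.5, p = 0.562157, fail to reject H0.


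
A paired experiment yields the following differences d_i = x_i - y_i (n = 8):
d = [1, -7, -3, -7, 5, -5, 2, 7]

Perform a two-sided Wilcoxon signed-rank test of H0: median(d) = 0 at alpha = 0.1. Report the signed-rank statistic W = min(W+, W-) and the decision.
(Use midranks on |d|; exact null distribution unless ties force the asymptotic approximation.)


Step 1: Drop any zero differences (none here) and take |d_i|.
|d| = [1, 7, 3, 7, 5, 5, 2, 7]
Step 2: Midrank |d_i| (ties get averaged ranks).
ranks: |1|->1, |7|->7, |3|->3, |7|->7, |5|->4.5, |5|->4.5, |2|->2, |7|->7
Step 3: Attach original signs; sum ranks with positive sign and with negative sign.
W+ = 1 + 4.5 + 2 + 7 = 14.5
W- = 7 + 3 + 7 + 4.5 = 21.5
(Check: W+ + W- = 36 should equal n(n+1)/2 = 36.)
Step 4: Test statistic W = min(W+, W-) = 14.5.
Step 5: Ties in |d|, so use the tie-corrected normal approximation.
        E[W] = n(n+1)/4 = 8*9/4 = 18.
        Tie groups: |d|=5 (t=2), |d|=7 (t=3); sum(t^3 - t) = 30.
        Var[W] = n(n+1)(2n+1)/24 - sum(t^3-t)/48 = 1224/24 - 30/48 = 50.375.
        z = (W - E[W]) / sqrt(Var[W]) = (14.5 - 18) / 7.0975 = -0.4931.
        Two-sided p = 2*Phi(z) = 0.621921.
Step 6: alpha = 0.1. fail to reject H0.

W+ = 14.5, W- = 21.5, W = min = 14.5, p = 0.621921, fail to reject H0.


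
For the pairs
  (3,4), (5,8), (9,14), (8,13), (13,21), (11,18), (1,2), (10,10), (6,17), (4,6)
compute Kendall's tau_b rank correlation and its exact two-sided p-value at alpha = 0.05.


Step 1: Enumerate the 45 unordered pairs (i,j) with i<j and classify each by sign(x_j-x_i) * sign(y_j-y_i).
  (1,2):dx=+2,dy=+4->C; (1,3):dx=+6,dy=+10->C; (1,4):dx=+5,dy=+9->C; (1,5):dx=+10,dy=+17->C
  (1,6):dx=+8,dy=+14->C; (1,7):dx=-2,dy=-2->C; (1,8):dx=+7,dy=+6->C; (1,9):dx=+3,dy=+13->C
  (1,10):dx=+1,dy=+2->C; (2,3):dx=+4,dy=+6->C; (2,4):dx=+3,dy=+5->C; (2,5):dx=+8,dy=+13->C
  (2,6):dx=+6,dy=+10->C; (2,7):dx=-4,dy=-6->C; (2,8):dx=+5,dy=+2->C; (2,9):dx=+1,dy=+9->C
  (2,10):dx=-1,dy=-2->C; (3,4):dx=-1,dy=-1->C; (3,5):dx=+4,dy=+7->C; (3,6):dx=+2,dy=+4->C
  (3,7):dx=-8,dy=-12->C; (3,8):dx=+1,dy=-4->D; (3,9):dx=-3,dy=+3->D; (3,10):dx=-5,dy=-8->C
  (4,5):dx=+5,dy=+8->C; (4,6):dx=+3,dy=+5->C; (4,7):dx=-7,dy=-11->C; (4,8):dx=+2,dy=-3->D
  (4,9):dx=-2,dy=+4->D; (4,10):dx=-4,dy=-7->C; (5,6):dx=-2,dy=-3->C; (5,7):dx=-12,dy=-19->C
  (5,8):dx=-3,dy=-11->C; (5,9):dx=-7,dy=-4->C; (5,10):dx=-9,dy=-15->C; (6,7):dx=-10,dy=-16->C
  (6,8):dx=-1,dy=-8->C; (6,9):dx=-5,dy=-1->C; (6,10):dx=-7,dy=-12->C; (7,8):dx=+9,dy=+8->C
  (7,9):dx=+5,dy=+15->C; (7,10):dx=+3,dy=+4->C; (8,9):dx=-4,dy=+7->D; (8,10):dx=-6,dy=-4->C
  (9,10):dx=-2,dy=-11->C
Step 2: C = 40, D = 5, total pairs = 45.
Step 3: tau = (C - D)/(n(n-1)/2) = (40 - 5)/45 = 0.777778.
Step 4: Exact two-sided p-value (enumerate n! = 3628800 permutations of y under H0): p = 0.000946.
Step 5: alpha = 0.05. reject H0.

tau_b = 0.7778 (C=40, D=5), p = 0.000946, reject H0.


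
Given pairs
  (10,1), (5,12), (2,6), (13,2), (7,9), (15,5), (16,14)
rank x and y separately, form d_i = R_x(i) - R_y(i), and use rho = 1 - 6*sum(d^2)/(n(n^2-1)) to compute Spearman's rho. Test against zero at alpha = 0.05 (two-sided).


Step 1: Rank x and y separately (midranks; no ties here).
rank(x): 10->4, 5->2, 2->1, 13->5, 7->3, 15->6, 16->7
rank(y): 1->1, 12->6, 6->4, 2->2, 9->5, 5->3, 14->7
Step 2: d_i = R_x(i) - R_y(i); compute d_i^2.
  (4-1)^2=9, (2-6)^2=16, (1-4)^2=9, (5-2)^2=9, (3-5)^2=4, (6-3)^2=9, (7-7)^2=0
sum(d^2) = 56.
Step 3: rho = 1 - 6*56 / (7*(7^2 - 1)) = 1 - 336/336 = 0.000000.
Step 4: Under H0, t = rho * sqrt((n-2)/(1-rho^2)) = 0.0000 ~ t(5).
Step 5: Two-sided p-value from the t-distribution with 5 df = 1.000000.
Step 6: alpha = 0.05. fail to reject H0.

rho = 0.0000, p = 1.000000, fail to reject H0 at alpha = 0.05.


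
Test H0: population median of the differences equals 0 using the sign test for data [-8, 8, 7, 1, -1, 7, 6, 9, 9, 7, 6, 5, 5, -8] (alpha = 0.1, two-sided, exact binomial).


Step 1: Discard zero differences. Original n = 14; n_eff = number of nonzero differences = 14.
Nonzero differences (with sign): -8, +8, +7, +1, -1, +7, +6, +9, +9, +7, +6, +5, +5, -8
Step 2: Count signs: positive = 11, negative = 3.
Step 3: Under H0: P(positive) = 0.5, so the number of positives S ~ Bin(14, 0.5).
Step 4: Two-sided exact p-value = sum of Bin(14,0.5) probabilities at or below the observed probability = 0.057373.
Step 5: alpha = 0.1. reject H0.

n_eff = 14, pos = 11, neg = 3, p = 0.057373, reject H0.


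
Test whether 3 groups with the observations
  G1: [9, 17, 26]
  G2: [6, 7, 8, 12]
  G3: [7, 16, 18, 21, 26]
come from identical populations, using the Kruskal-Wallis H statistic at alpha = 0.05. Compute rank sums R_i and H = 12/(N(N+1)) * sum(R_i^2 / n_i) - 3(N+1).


Step 1: Combine all N = 12 observations and assign midranks.
sorted (value, group, rank): (6,G2,1), (7,G2,2.5), (7,G3,2.5), (8,G2,4), (9,G1,5), (12,G2,6), (16,G3,7), (17,G1,8), (18,G3,9), (21,G3,10), (26,G1,11.5), (26,G3,11.5)
Step 2: Sum ranks within each group.
R_1 = 24.5 (n_1 = 3)
R_2 = 13.5 (n_2 = 4)
R_3 = 40 (n_3 = 5)
Step 3: H = 12/(N(N+1)) * sum(R_i^2/n_i) - 3(N+1)
     = 12/(12*13) * (24.5^2/3 + 13.5^2/4 + 40^2/5) - 3*13
     = 0.076923 * 565.646 - 39
     = 4.511218.
Step 4: Ties present; correction factor C = 1 - 12/(12^3 - 12) = 0.993007. Corrected H = 4.511218 / 0.993007 = 4.542987.
Step 5: Under H0, H ~ chi^2(2); p-value = 0.103158.
Step 6: alpha = 0.05. fail to reject H0.

H = 4.5430, df = 2, p = 0.103158, fail to reject H0.


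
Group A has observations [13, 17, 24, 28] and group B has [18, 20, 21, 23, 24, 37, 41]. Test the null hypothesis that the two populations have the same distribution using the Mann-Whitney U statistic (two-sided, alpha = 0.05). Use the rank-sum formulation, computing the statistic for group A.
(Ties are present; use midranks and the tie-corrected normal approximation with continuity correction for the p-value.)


Step 1: Combine and sort all 11 observations; assign midranks.
sorted (value, group): (13,X), (17,X), (18,Y), (20,Y), (21,Y), (23,Y), (24,X), (24,Y), (28,X), (37,Y), (41,Y)
ranks: 13->1, 17->2, 18->3, 20->4, 21->5, 23->6, 24->7.5, 24->7.5, 28->9, 37->10, 41->11
Step 2: Rank sum for X: R1 = 1 + 2 + 7.5 + 9 = 19.5.
Step 3: U_X = R1 - n1(n1+1)/2 = 19.5 - 4*5/2 = 19.5 - 10 = 9.5.
       U_Y = n1*n2 - U_X = 28 - 9.5 = 18.5.
Step 4: Ties are present, so use the tie-corrected normal approximation (with continuity correction) for the p-value.
Step 5: p-value = 0.448659; compare to alpha = 0.05. fail to reject H0.

U_X = 9.5, p = 0.448659, fail to reject H0 at alpha = 0.05.


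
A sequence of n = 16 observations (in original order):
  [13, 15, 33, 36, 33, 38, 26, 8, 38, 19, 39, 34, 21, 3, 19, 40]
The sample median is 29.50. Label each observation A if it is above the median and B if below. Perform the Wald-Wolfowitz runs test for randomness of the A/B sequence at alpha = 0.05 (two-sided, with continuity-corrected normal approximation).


Step 1: Compute median = 29.50; label A = above, B = below.
Labels in order: BBAAAABBABAABBBA  (n_A = 8, n_B = 8)
Step 2: Count runs R = 8.
Step 3: Under H0 (random ordering), E[R] = 2*n_A*n_B/(n_A+n_B) + 1 = 2*8*8/16 + 1 = 9.0000.
        Var[R] = 2*n_A*n_B*(2*n_A*n_B - n_A - n_B) / ((n_A+n_B)^2 * (n_A+n_B-1)) = 14336/3840 = 3.7333.
        SD[R] = 1.9322.
Step 4: Continuity-corrected z = (R + 0.5 - E[R]) / SD[R] = (8 + 0.5 - 9.0000) / 1.9322 = -0.2588.
Step 5: Two-sided p-value via normal approximation = 2*(1 - Phi(|z|)) = 0.795809.
Step 6: alpha = 0.05. fail to reject H0.

R = 8, z = -0.2588, p = 0.795809, fail to reject H0.


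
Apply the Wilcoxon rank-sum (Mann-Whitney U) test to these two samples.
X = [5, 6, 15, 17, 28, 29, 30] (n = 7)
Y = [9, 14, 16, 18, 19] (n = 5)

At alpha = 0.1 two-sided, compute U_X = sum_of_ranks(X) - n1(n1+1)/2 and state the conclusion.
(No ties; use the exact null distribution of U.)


Step 1: Combine and sort all 12 observations; assign midranks.
sorted (value, group): (5,X), (6,X), (9,Y), (14,Y), (15,X), (16,Y), (17,X), (18,Y), (19,Y), (28,X), (29,X), (30,X)
ranks: 5->1, 6->2, 9->3, 14->4, 15->5, 16->6, 17->7, 18->8, 19->9, 28->10, 29->11, 30->12
Step 2: Rank sum for X: R1 = 1 + 2 + 5 + 7 + 10 + 11 + 12 = 48.
Step 3: U_X = R1 - n1(n1+1)/2 = 48 - 7*8/2 = 48 - 28 = 20.
       U_Y = n1*n2 - U_X = 35 - 20 = 15.
Step 4: No ties, so the exact null distribution of U (based on enumerating the C(12,7) = 792 equally likely rank assignments) gives the two-sided p-value.
Step 5: p-value = 0.755051; compare to alpha = 0.1. fail to reject H0.

U_X = 20, p = 0.755051, fail to reject H0 at alpha = 0.1.


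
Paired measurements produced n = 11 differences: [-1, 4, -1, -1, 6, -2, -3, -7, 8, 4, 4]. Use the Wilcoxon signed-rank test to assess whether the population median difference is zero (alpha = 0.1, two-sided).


Step 1: Drop any zero differences (none here) and take |d_i|.
|d| = [1, 4, 1, 1, 6, 2, 3, 7, 8, 4, 4]
Step 2: Midrank |d_i| (ties get averaged ranks).
ranks: |1|->2, |4|->7, |1|->2, |1|->2, |6|->9, |2|->4, |3|->5, |7|->10, |8|->11, |4|->7, |4|->7
Step 3: Attach original signs; sum ranks with positive sign and with negative sign.
W+ = 7 + 9 + 11 + 7 + 7 = 41
W- = 2 + 2 + 2 + 4 + 5 + 10 = 25
(Check: W+ + W- = 66 should equal n(n+1)/2 = 66.)
Step 4: Test statistic W = min(W+, W-) = 25.
Step 5: Ties in |d|, so use the tie-corrected normal approximation.
        E[W] = n(n+1)/4 = 11*12/4 = 33.
        Tie groups: |d|=1 (t=3), |d|=4 (t=3); sum(t^3 - t) = 48.
        Var[W] = n(n+1)(2n+1)/24 - sum(t^3-t)/48 = 3036/24 - 48/48 = 125.5.
        z = (W - E[W]) / sqrt(Var[W]) = (25 - 33) / 11.2027 = -0.7141.
        Two-sided p = 2*Phi(z) = 0.475156.
Step 6: alpha = 0.1. fail to reject H0.

W+ = 41, W- = 25, W = min = 25, p = 0.475156, fail to reject H0.


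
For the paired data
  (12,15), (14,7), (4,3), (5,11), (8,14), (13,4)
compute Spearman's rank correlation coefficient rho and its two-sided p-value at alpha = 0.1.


Step 1: Rank x and y separately (midranks; no ties here).
rank(x): 12->4, 14->6, 4->1, 5->2, 8->3, 13->5
rank(y): 15->6, 7->3, 3->1, 11->4, 14->5, 4->2
Step 2: d_i = R_x(i) - R_y(i); compute d_i^2.
  (4-6)^2=4, (6-3)^2=9, (1-1)^2=0, (2-4)^2=4, (3-5)^2=4, (5-2)^2=9
sum(d^2) = 30.
Step 3: rho = 1 - 6*30 / (6*(6^2 - 1)) = 1 - 180/210 = 0.142857.
Step 4: Under H0, t = rho * sqrt((n-2)/(1-rho^2)) = 0.2887 ~ t(4).
Step 5: Two-sided p-value from the t-distribution with 4 df = 0.787172.
Step 6: alpha = 0.1. fail to reject H0.

rho = 0.1429, p = 0.787172, fail to reject H0 at alpha = 0.1.


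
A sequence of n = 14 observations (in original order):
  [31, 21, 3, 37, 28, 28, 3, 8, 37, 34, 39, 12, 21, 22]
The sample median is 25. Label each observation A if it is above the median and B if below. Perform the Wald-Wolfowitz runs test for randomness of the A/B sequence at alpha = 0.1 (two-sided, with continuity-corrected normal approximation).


Step 1: Compute median = 25; label A = above, B = below.
Labels in order: ABBAAABBAAABBB  (n_A = 7, n_B = 7)
Step 2: Count runs R = 6.
Step 3: Under H0 (random ordering), E[R] = 2*n_A*n_B/(n_A+n_B) + 1 = 2*7*7/14 + 1 = 8.0000.
        Var[R] = 2*n_A*n_B*(2*n_A*n_B - n_A - n_B) / ((n_A+n_B)^2 * (n_A+n_B-1)) = 8232/2548 = 3.2308.
        SD[R] = 1.7974.
Step 4: Continuity-corrected z = (R + 0.5 - E[R]) / SD[R] = (6 + 0.5 - 8.0000) / 1.7974 = -0.8345.
Step 5: Two-sided p-value via normal approximation = 2*(1 - Phi(|z|)) = 0.403986.
Step 6: alpha = 0.1. fail to reject H0.

R = 6, z = -0.8345, p = 0.403986, fail to reject H0.


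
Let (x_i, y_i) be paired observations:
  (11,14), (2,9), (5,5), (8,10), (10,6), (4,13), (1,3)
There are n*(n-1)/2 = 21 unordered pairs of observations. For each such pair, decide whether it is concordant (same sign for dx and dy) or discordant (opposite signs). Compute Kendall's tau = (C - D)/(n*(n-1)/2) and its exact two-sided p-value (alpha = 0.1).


Step 1: Enumerate the 21 unordered pairs (i,j) with i<j and classify each by sign(x_j-x_i) * sign(y_j-y_i).
  (1,2):dx=-9,dy=-5->C; (1,3):dx=-6,dy=-9->C; (1,4):dx=-3,dy=-4->C; (1,5):dx=-1,dy=-8->C
  (1,6):dx=-7,dy=-1->C; (1,7):dx=-10,dy=-11->C; (2,3):dx=+3,dy=-4->D; (2,4):dx=+6,dy=+1->C
  (2,5):dx=+8,dy=-3->D; (2,6):dx=+2,dy=+4->C; (2,7):dx=-1,dy=-6->C; (3,4):dx=+3,dy=+5->C
  (3,5):dx=+5,dy=+1->C; (3,6):dx=-1,dy=+8->D; (3,7):dx=-4,dy=-2->C; (4,5):dx=+2,dy=-4->D
  (4,6):dx=-4,dy=+3->D; (4,7):dx=-7,dy=-7->C; (5,6):dx=-6,dy=+7->D; (5,7):dx=-9,dy=-3->C
  (6,7):dx=-3,dy=-10->C
Step 2: C = 15, D = 6, total pairs = 21.
Step 3: tau = (C - D)/(n(n-1)/2) = (15 - 6)/21 = 0.428571.
Step 4: Exact two-sided p-value (enumerate n! = 5040 permutations of y under H0): p = 0.238889.
Step 5: alpha = 0.1. fail to reject H0.

tau_b = 0.4286 (C=15, D=6), p = 0.238889, fail to reject H0.


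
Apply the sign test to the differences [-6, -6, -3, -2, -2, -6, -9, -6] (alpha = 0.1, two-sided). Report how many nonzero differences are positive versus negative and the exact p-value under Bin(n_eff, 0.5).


Step 1: Discard zero differences. Original n = 8; n_eff = number of nonzero differences = 8.
Nonzero differences (with sign): -6, -6, -3, -2, -2, -6, -9, -6
Step 2: Count signs: positive = 0, negative = 8.
Step 3: Under H0: P(positive) = 0.5, so the number of positives S ~ Bin(8, 0.5).
Step 4: Two-sided exact p-value = sum of Bin(8,0.5) probabilities at or below the observed probability = 0.007812.
Step 5: alpha = 0.1. reject H0.

n_eff = 8, pos = 0, neg = 8, p = 0.007812, reject H0.


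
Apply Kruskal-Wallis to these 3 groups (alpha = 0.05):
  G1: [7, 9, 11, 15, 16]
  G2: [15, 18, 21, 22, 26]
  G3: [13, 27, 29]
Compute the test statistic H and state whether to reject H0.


Step 1: Combine all N = 13 observations and assign midranks.
sorted (value, group, rank): (7,G1,1), (9,G1,2), (11,G1,3), (13,G3,4), (15,G1,5.5), (15,G2,5.5), (16,G1,7), (18,G2,8), (21,G2,9), (22,G2,10), (26,G2,11), (27,G3,12), (29,G3,13)
Step 2: Sum ranks within each group.
R_1 = 18.5 (n_1 = 5)
R_2 = 43.5 (n_2 = 5)
R_3 = 29 (n_3 = 3)
Step 3: H = 12/(N(N+1)) * sum(R_i^2/n_i) - 3(N+1)
     = 12/(13*14) * (18.5^2/5 + 43.5^2/5 + 29^2/3) - 3*14
     = 0.065934 * 727.233 - 42
     = 5.949451.
Step 4: Ties present; correction factor C = 1 - 6/(13^3 - 13) = 0.997253. Corrected H = 5.949451 / 0.997253 = 5.965840.
Step 5: Under H0, H ~ chi^2(2); p-value = 0.050645.
Step 6: alpha = 0.05. fail to reject H0.

H = 5.9658, df = 2, p = 0.050645, fail to reject H0.
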